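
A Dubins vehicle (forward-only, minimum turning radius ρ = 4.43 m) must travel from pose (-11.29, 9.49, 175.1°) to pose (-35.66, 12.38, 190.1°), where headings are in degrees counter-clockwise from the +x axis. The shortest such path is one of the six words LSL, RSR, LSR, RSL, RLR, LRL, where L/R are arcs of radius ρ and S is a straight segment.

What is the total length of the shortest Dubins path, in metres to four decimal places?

24.5603 m

Let ψ = atan2(Δy, Δx) = atan2(2.89, -24.37) = 173.2370° be the start→goal bearing.
Normalize: d = |goal − start| / ρ = 24.540762/4.43 = 5.539675, α = (θ_start − ψ) mod 360° = 1.8630° = 0.032516 rad, β = (θ_goal − ψ) mod 360° = 16.8630° = 0.294315 rad.
Common terms: sin α = 0.032510, cos α = 0.999471, sin β = 0.290085, cos β = 0.957001, cos(α−β) = 0.965926, d² = 30.688004. Work in radians in the unit-radius frame; every candidate has L = ρ·(t + p + q).
LSL: p² = 2 + d² − 2cos(α−β) + 2d(sin α − sin β) = 27.902394; p = √p² = 5.282272; φ = atan2(cos β − cos α, d + sin α − sin β) = -0.008040 rad; t = (φ − α) mod 2π = 6.242629 rad, q = (β − φ) mod 2π = 0.302356 rad → L = 4.43·(6.242629 + 5.282272 + 0.302356) = 4.43·11.827256 = 52.394746 m
RSR: p² = 2 + d² − 2cos(α−β) + 2d(sin β − sin α) = 33.609910; p = √p² = 5.797405; φ = atan2(cos α − cos β, d − sin α + sin β) = 0.007326 rad; t = (α − φ) mod 2π = 0.025190 rad, q = (φ − β) mod 2π = 5.996196 rad → L = 4.43·(0.025190 + 5.797405 + 5.996196) = 4.43·11.818791 = 52.357246 m
LSR: p² = d² − 2 + 2cos(α−β) + 2d(sin α + sin β) = 34.193999; p = √p² = 5.847564; φ = atan2(−cos α − cos β, d + sin α + sin β) − atan2(−2, p) = 0.007434 rad; t = (φ − α) mod 2π = 6.258104 rad, q = (φ − β) mod 2π = 5.996304 rad → L = 4.43·(6.258104 + 5.847564 + 5.996304) = 4.43·18.101971 = 80.191733 m
RSL: p² = d² − 2 + 2cos(α−β) − 2d(sin α + sin β) = 27.045711; p = √p² = 5.200549; φ = atan2(cos α + cos β, d − sin α − sin β) − atan2(2, p) = -0.008356 rad; t = (α − φ) mod 2π = 0.040873 rad, q = (β − φ) mod 2π = 0.302672 rad → L = 4.43·(0.040873 + 5.200549 + 0.302672) = 4.43·5.544094 = 24.560334 m
RLR: c = (6 − d² + 2cos(α−β) + 2d(sin α − sin β))/8 = -3.201239, |c| > 1 → infeasible
LRL: c = (6 − d² + 2cos(α−β) − 2d(sin α − sin β))/8 = -2.487799, |c| > 1 → infeasible
Shortest: RSL with L = 24.560334 m ≈ 24.5603 m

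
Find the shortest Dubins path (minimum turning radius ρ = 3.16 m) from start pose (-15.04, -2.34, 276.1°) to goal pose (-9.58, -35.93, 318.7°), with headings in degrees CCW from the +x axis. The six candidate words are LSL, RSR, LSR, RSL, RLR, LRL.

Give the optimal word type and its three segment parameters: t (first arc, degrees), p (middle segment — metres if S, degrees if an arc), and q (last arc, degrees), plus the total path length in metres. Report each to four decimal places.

LSL: t = 1.8451°, p = 31.8576 m, q = 40.7549°, L = 34.2071 m

Let ψ = atan2(Δy, Δx) = atan2(-33.59, 5.46) = -80.7674° be the start→goal bearing.
Normalize: d = |goal − start| / ρ = 34.030864/3.16 = 10.769261, α = (θ_start − ψ) mod 360° = 356.8674° = 6.228511 rad, β = (θ_goal − ψ) mod 360° = 39.4674° = 0.688836 rad.
Common terms: sin α = -0.054647, cos α = 0.998506, sin β = 0.635639, cos β = 0.771986, cos(α−β) = 0.736097, d² = 115.976977. Work in radians in the unit-radius frame; every candidate has L = ρ·(t + p + q).
LSL: p² = 2 + d² − 2cos(α−β) + 2d(sin α − sin β) = 101.637043; p = √p² = 10.081520; φ = atan2(cos β − cos α, d + sin α − sin β) = -0.022471 rad; t = (φ − α) mod 2π = 0.032203 rad, q = (β − φ) mod 2π = 0.711307 rad → L = 3.16·(0.032203 + 10.081520 + 0.711307) = 3.16·10.825030 = 34.207095 m
RSR: p² = 2 + d² − 2cos(α−β) + 2d(sin β − sin α) = 131.372522; p = √p² = 11.461785; φ = atan2(cos α − cos β, d − sin α + sin β) = 0.019764 rad; t = (α − φ) mod 2π = 6.208747 rad, q = (φ − β) mod 2π = 5.614113 rad → L = 3.16·(6.208747 + 11.461785 + 5.614113) = 3.16·23.284646 = 73.579480 m
LSR: p² = d² − 2 + 2cos(α−β) + 2d(sin α + sin β) = 127.962891; p = √p² = 11.312068; φ = atan2(−cos α − cos β, d + sin α + sin β) − atan2(−2, p) = 0.020254 rad; t = (φ − α) mod 2π = 0.074928 rad, q = (φ − β) mod 2π = 5.614603 rad → L = 3.16·(0.074928 + 11.312068 + 5.614603) = 3.16·17.001599 = 53.725053 m
RSL: p² = d² − 2 + 2cos(α−β) − 2d(sin α + sin β) = 102.935451; p = √p² = 10.145711; φ = atan2(cos α + cos β, d − sin α − sin β) − atan2(2, p) = -0.022573 rad; t = (α − φ) mod 2π = 6.251084 rad, q = (β − φ) mod 2π = 0.711409 rad → L = 3.16·(6.251084 + 10.145711 + 0.711409) = 3.16·17.108204 = 54.061926 m
RLR: c = (6 − d² + 2cos(α−β) + 2d(sin α − sin β))/8 = -15.421565, |c| > 1 → infeasible
LRL: c = (6 − d² + 2cos(α−β) − 2d(sin α − sin β))/8 = -11.704630, |c| > 1 → infeasible
Shortest: LSL with L = 34.207095 m ≈ 34.2071 m
Convert LSL to answer units (arcs ×180/π): t = 0.032203·180/π = 1.8451°, p = ρ·p = 3.16·10.081520 = 31.8576 m, q = 0.711307·180/π = 40.7549°, L = 34.2071 m.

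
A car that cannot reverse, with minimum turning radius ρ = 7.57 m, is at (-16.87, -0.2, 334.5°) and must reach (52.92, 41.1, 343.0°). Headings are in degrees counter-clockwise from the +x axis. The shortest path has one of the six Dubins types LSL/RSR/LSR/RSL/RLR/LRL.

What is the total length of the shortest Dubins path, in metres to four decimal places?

Let ψ = atan2(Δy, Δx) = atan2(41.30, 69.79) = 30.6160° be the start→goal bearing.
Normalize: d = |goal − start| / ρ = 81.094600/7.57 = 10.712629, α = (θ_start − ψ) mod 360° = 303.8840° = 5.303776 rad, β = (θ_goal − ψ) mod 360° = 312.3840° = 5.452129 rad.
Common terms: sin α = -0.830168, cos α = 0.557513, sin β = -0.738644, cos β = 0.674096, cos(α−β) = 0.989016, d² = 114.760415. Work in radians in the unit-radius frame; every candidate has L = ρ·(t + p + q).
LSL: p² = 2 + d² − 2cos(α−β) + 2d(sin α − sin β) = 112.821449; p = √p² = 10.621744; φ = atan2(cos β − cos α, d + sin α − sin β) = 0.010976 rad; t = (φ − α) mod 2π = 0.990385 rad, q = (β − φ) mod 2π = 5.441153 rad → L = 7.57·(0.990385 + 10.621744 + 5.441153) = 7.57·17.053282 = 129.093348 m
RSR: p² = 2 + d² − 2cos(α−β) + 2d(sin β − sin α) = 116.743317; p = √p² = 10.804782; φ = atan2(cos α − cos β, d − sin α + sin β) = -0.010790 rad; t = (α − φ) mod 2π = 5.314566 rad, q = (φ − β) mod 2π = 0.820266 rad → L = 7.57·(5.314566 + 10.804782 + 0.820266) = 7.57·16.939614 = 128.232881 m
LSR: p² = d² − 2 + 2cos(α−β) + 2d(sin α + sin β) = 81.126254; p = √p² = 9.007011; φ = atan2(−cos α − cos β, d + sin α + sin β) − atan2(−2, p) = 0.084617 rad; t = (φ − α) mod 2π = 1.064026 rad, q = (φ − β) mod 2π = 0.915673 rad → L = 7.57·(1.064026 + 9.007011 + 0.915673) = 7.57·10.986710 = 83.169393 m
RSL: p² = d² − 2 + 2cos(α−β) − 2d(sin α + sin β) = 148.350639; p = √p² = 12.179928; φ = atan2(cos α + cos β, d − sin α − sin β) − atan2(2, p) = -0.062804 rad; t = (α − φ) mod 2π = 5.366581 rad, q = (β − φ) mod 2π = 5.514934 rad → L = 7.57·(5.366581 + 12.179928 + 5.514934) = 7.57·23.061442 = 174.575114 m
RLR: c = (6 − d² + 2cos(α−β) + 2d(sin α − sin β))/8 = -13.592915, |c| > 1 → infeasible
LRL: c = (6 − d² + 2cos(α−β) − 2d(sin α − sin β))/8 = -13.102681, |c| > 1 → infeasible
Shortest: LSR with L = 83.169393 m ≈ 83.1694 m

83.1694 m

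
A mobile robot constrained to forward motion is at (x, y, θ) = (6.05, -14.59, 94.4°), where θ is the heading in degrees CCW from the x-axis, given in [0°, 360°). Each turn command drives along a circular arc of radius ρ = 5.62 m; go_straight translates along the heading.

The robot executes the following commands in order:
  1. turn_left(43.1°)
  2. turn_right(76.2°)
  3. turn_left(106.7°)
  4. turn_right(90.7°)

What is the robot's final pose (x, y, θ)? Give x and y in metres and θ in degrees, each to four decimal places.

(-4.9645, 10.8935, 77.3000°)

set_pose: (x, y, θ) = (6.0500, -14.5900, 94.4000°), ρ = 5.62
turn_left(43.1°): centre at ρ to the left, rotate +43.1° → (4.2434, -10.8777, 137.5000°)
turn_right(76.2°): centre at ρ to the right, rotate −76.2° → (3.1106, -4.0353, 61.3000°)
turn_left(106.7°): centre at ρ to the left, rotate +106.7° → (-0.6505, 4.1607, 168.0000°)
turn_right(90.7°): centre at ρ to the right, rotate −90.7° → (-4.9645, 10.8935, 77.3000°)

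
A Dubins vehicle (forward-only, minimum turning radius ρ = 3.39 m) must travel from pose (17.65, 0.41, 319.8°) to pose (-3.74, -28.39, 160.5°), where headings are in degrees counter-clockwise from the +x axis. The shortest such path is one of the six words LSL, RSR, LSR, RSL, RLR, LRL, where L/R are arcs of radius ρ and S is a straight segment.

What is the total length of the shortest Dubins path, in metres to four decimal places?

38.6867 m

Let ψ = atan2(Δy, Δx) = atan2(-28.80, -21.39) = -126.6016° be the start→goal bearing.
Normalize: d = |goal − start| / ρ = 35.874393/3.39 = 10.582417, α = (θ_start − ψ) mod 360° = 86.4016° = 1.507992 rad, β = (θ_goal − ψ) mod 360° = 287.1016° = 5.010868 rad.
Common terms: sin α = 0.998028, cos α = 0.062763, sin β = -0.955785, cos β = 0.294067, cos(α−β) = -0.935444, d² = 111.987548. Work in radians in the unit-radius frame; every candidate has L = ρ·(t + p + q).
LSL: p² = 2 + d² − 2cos(α−β) + 2d(sin α − sin β) = 157.210571; p = √p² = 12.538364; φ = atan2(cos β − cos α, d + sin α − sin β) = 0.018449 rad; t = (φ − α) mod 2π = 4.793642 rad, q = (β − φ) mod 2π = 4.992419 rad → L = 3.39·(4.793642 + 12.538364 + 4.992419) = 3.39·22.324425 = 75.679801 m
RSR: p² = 2 + d² − 2cos(α−β) + 2d(sin β − sin α) = 74.506301; p = √p² = 8.631703; φ = atan2(cos α − cos β, d − sin α + sin β) = -0.026800 rad; t = (α − φ) mod 2π = 1.534792 rad, q = (φ − β) mod 2π = 1.245517 rad → L = 3.39·(1.534792 + 8.631703 + 1.245517) = 3.39·11.412013 = 38.686723 m
LSR: p² = d² − 2 + 2cos(α−β) + 2d(sin α + sin β) = 109.010738; p = √p² = 10.440821; φ = atan2(−cos α − cos β, d + sin α + sin β) − atan2(−2, p) = 0.155691 rad; t = (φ − α) mod 2π = 4.930884 rad, q = (φ − β) mod 2π = 1.428008 rad → L = 3.39·(4.930884 + 10.440821 + 1.428008) = 3.39·16.799713 = 56.951027 m
RSL: p² = d² − 2 + 2cos(α−β) − 2d(sin α + sin β) = 107.222582; p = √p² = 10.354834; φ = atan2(cos α + cos β, d − sin α − sin β) − atan2(2, p) = -0.156956 rad; t = (α − φ) mod 2π = 1.664948 rad, q = (β − φ) mod 2π = 5.167824 rad → L = 3.39·(1.664948 + 10.354834 + 5.167824) = 3.39·17.187605 = 58.265981 m
RLR: c = (6 − d² + 2cos(α−β) + 2d(sin α − sin β))/8 = -8.313288, |c| > 1 → infeasible
LRL: c = (6 − d² + 2cos(α−β) − 2d(sin α − sin β))/8 = -18.651321, |c| > 1 → infeasible
Shortest: RSR with L = 38.686723 m ≈ 38.6867 m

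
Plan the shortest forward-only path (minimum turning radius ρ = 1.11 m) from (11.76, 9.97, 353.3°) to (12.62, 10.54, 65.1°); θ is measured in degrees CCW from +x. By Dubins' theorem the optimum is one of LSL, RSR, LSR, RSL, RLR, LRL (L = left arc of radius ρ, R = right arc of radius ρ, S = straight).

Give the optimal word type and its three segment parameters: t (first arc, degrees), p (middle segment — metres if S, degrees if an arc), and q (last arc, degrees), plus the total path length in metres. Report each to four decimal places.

Let ψ = atan2(Δy, Δx) = atan2(0.57, 0.86) = 33.5360° be the start→goal bearing.
Normalize: d = |goal − start| / ρ = 1.031746/1.11 = 0.929501, α = (θ_start − ψ) mod 360° = 319.7640° = 5.580934 rad, β = (θ_goal − ψ) mod 360° = 31.5640° = 0.550895 rad.
Common terms: sin α = -0.645938, cos α = 0.763390, sin β = 0.523450, cos β = 0.852056, cos(α−β) = 0.312335, d² = 0.863972. Work in radians in the unit-radius frame; every candidate has L = ρ·(t + p + q).
LSL: p² = 2 + d² − 2cos(α−β) + 2d(sin α − sin β) = 0.065408; p = √p² = 0.255749; φ = atan2(cos β − cos α, d + sin α − sin β) = 2.787549 rad; t = (φ − α) mod 2π = 3.489800 rad, q = (β − φ) mod 2π = 4.046532 rad → L = 1.11·(3.489800 + 0.255749 + 4.046532) = 1.11·7.792081 = 8.649210 m
RSR: p² = 2 + d² − 2cos(α−β) + 2d(sin β − sin α) = 4.413197; p = √p² = 2.100761; φ = atan2(cos α − cos β, d − sin α + sin β) = -0.042219 rad; t = (α − φ) mod 2π = 5.623153 rad, q = (φ − β) mod 2π = 5.690071 rad → L = 1.11·(5.623153 + 2.100761 + 5.690071) = 1.11·13.413985 = 14.889524 m
LSR: p² = d² − 2 + 2cos(α−β) + 2d(sin α + sin β) = -0.739064 < 0 → infeasible
RSL: p² = d² − 2 + 2cos(α−β) − 2d(sin α + sin β) = -0.283652 < 0 → infeasible
RLR: c = (6 − d² + 2cos(α−β) + 2d(sin α − sin β))/8 = 0.448350; p = 2π − arccos c = 5.177308 rad; φ = atan2(cos α − cos β, d − sin α + sin β) = -0.042219 rad; t = (α − φ + p/2) mod 2π = 1.928622 rad, q = (α − β − t + p) mod 2π = 1.995540 rad → L = 1.11·(1.928622 + 5.177308 + 1.995540) = 1.11·9.101470 = 10.102631 m
LRL: c = (6 − d² + 2cos(α−β) − 2d(sin α − sin β))/8 = 0.991824; p = 2π − arccos c = 6.155224 rad; φ = atan2(cos β − cos α, d + sin α − sin β) = 2.787549 rad; t = (φ − α + p/2) mod 2π = 0.284227 rad, q = (β − α − t + p) mod 2π = 0.840958 rad → L = 1.11·(0.284227 + 6.155224 + 0.840958) = 1.11·7.280408 = 8.081253 m
Shortest: LRL with L = 8.081253 m ≈ 8.0813 m
Convert LRL to answer units (arcs ×180/π): t = 0.284227·180/π = 16.2850°, p = 6.155224·180/π = 352.6683°, q = 0.840958·180/π = 48.1833°, L = 8.0813 m.

LRL: t = 16.2850°, p = 352.6683°, q = 48.1833°, L = 8.0813 m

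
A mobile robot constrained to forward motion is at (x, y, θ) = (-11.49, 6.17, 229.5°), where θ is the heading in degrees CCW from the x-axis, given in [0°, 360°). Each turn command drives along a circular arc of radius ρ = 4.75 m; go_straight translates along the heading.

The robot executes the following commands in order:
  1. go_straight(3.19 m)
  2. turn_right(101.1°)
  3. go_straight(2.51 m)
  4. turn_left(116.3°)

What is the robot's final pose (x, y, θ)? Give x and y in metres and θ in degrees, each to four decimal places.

set_pose: (x, y, θ) = (-11.4900, 6.1700, 229.5000°), ρ = 4.75
go_straight(3.19): x += 3.19·cos θ, y += 3.19·sin θ → (-13.5617, 3.7443, 229.5000°)
turn_right(101.1°): centre at ρ to the right, rotate −101.1° → (-20.8962, 3.8787, 128.4000°)
go_straight(2.51): x += 2.51·cos θ, y += 2.51·sin θ → (-22.4553, 5.8458, 128.4000°)
turn_left(116.3°): centre at ρ to the left, rotate +116.3° → (-30.4722, 4.9253, 244.7000°)

(-30.4722, 4.9253, 244.7000°)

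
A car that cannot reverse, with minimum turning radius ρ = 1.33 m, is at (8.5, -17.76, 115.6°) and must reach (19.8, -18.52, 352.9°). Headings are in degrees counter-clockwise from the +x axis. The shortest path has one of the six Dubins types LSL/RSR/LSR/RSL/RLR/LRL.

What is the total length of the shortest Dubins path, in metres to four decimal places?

13.1340 m

Let ψ = atan2(Δy, Δx) = atan2(-0.76, 11.30) = -3.8477° be the start→goal bearing.
Normalize: d = |goal − start| / ρ = 11.325529/1.33 = 8.515435, α = (θ_start − ψ) mod 360° = 119.4477° = 2.084756 rad, β = (θ_goal − ψ) mod 360° = 356.7477° = 6.226422 rad.
Common terms: sin α = 0.870805, cos α = -0.491629, sin β = -0.056732, cos β = 0.998389, cos(α−β) = -0.540240, d² = 72.512635. Work in radians in the unit-radius frame; every candidate has L = ρ·(t + p + q).
LSL: p² = 2 + d² − 2cos(α−β) + 2d(sin α − sin β) = 91.389878; p = √p² = 9.559805; φ = atan2(cos β − cos α, d + sin α − sin β) = 0.156501 rad; t = (φ − α) mod 2π = 4.354930 rad, q = (β − φ) mod 2π = 6.069921 rad → L = 1.33·(4.354930 + 9.559805 + 6.069921) = 1.33·19.984657 = 26.579594 m
RSR: p² = 2 + d² − 2cos(α−β) + 2d(sin β − sin α) = 59.796354; p = √p² = 7.732810; φ = atan2(cos α − cos β, d − sin α + sin β) = -0.193901 rad; t = (α − φ) mod 2π = 2.278657 rad, q = (φ − β) mod 2π = 6.146048 rad → L = 1.33·(2.278657 + 7.732810 + 6.146048) = 1.33·16.157514 = 21.489494 m
LSR: p² = d² − 2 + 2cos(α−β) + 2d(sin α + sin β) = 83.296512; p = √p² = 9.126692; φ = atan2(−cos α − cos β, d + sin α + sin β) − atan2(−2, p) = 0.161463 rad; t = (φ − α) mod 2π = 4.359892 rad, q = (φ − β) mod 2π = 0.218226 rad → L = 1.33·(4.359892 + 9.126692 + 0.218226) = 1.33·13.704810 = 18.227397 m
RSL: p² = d² − 2 + 2cos(α−β) − 2d(sin α + sin β) = 55.567796; p = √p² = 7.454381; φ = atan2(cos α + cos β, d − sin α − sin β) − atan2(2, p) = -0.196419 rad; t = (α − φ) mod 2π = 2.281175 rad, q = (β − φ) mod 2π = 0.139656 rad → L = 1.33·(2.281175 + 7.454381 + 0.139656) = 1.33·9.875212 = 13.134032 m
RLR: c = (6 − d² + 2cos(α−β) + 2d(sin α − sin β))/8 = -6.474544, |c| > 1 → infeasible
LRL: c = (6 − d² + 2cos(α−β) − 2d(sin α − sin β))/8 = -10.423735, |c| > 1 → infeasible
Shortest: RSL with L = 13.134032 m ≈ 13.1340 m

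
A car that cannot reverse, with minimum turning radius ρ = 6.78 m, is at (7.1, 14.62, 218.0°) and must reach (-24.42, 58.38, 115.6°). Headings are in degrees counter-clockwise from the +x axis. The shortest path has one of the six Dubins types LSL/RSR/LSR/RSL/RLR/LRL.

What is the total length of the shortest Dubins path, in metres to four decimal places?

Let ψ = atan2(Δy, Δx) = atan2(43.76, -31.52) = 125.7649° be the start→goal bearing.
Normalize: d = |goal − start| / ρ = 53.930029/6.78 = 7.954282, α = (θ_start − ψ) mod 360° = 92.2351° = 1.609806 rad, β = (θ_goal − ψ) mod 360° = 349.8351° = 6.105774 rad.
Common terms: sin α = 0.999239, cos α = -0.039000, sin β = -0.176482, cos β = 0.984304, cos(α−β) = -0.214735, d² = 63.270595. Work in radians in the unit-radius frame; every candidate has L = ρ·(t + p + q).
LSL: p² = 2 + d² − 2cos(α−β) + 2d(sin α − sin β) = 84.404103; p = √p² = 9.187171; φ = atan2(cos β − cos α, d + sin α − sin β) = 0.111616 rad; t = (φ − α) mod 2π = 4.784995 rad, q = (β − φ) mod 2π = 5.994158 rad → L = 6.78·(4.784995 + 9.187171 + 5.994158) = 6.78·19.966324 = 135.371677 m
RSR: p² = 2 + d² − 2cos(α−β) + 2d(sin β − sin α) = 46.996027; p = √p² = 6.855365; φ = atan2(cos α − cos β, d − sin α + sin β) = -0.149830 rad; t = (α − φ) mod 2π = 1.759636 rad, q = (φ − β) mod 2π = 0.027581 rad → L = 6.78·(1.759636 + 6.855365 + 0.027581) = 6.78·8.642582 = 58.596706 m
LSR: p² = d² − 2 + 2cos(α−β) + 2d(sin α + sin β) = 73.930006; p = √p² = 8.598256; φ = atan2(−cos α − cos β, d + sin α + sin β) − atan2(−2, p) = 0.121253 rad; t = (φ − α) mod 2π = 4.794633 rad, q = (φ − β) mod 2π = 0.298664 rad → L = 6.78·(4.794633 + 8.598256 + 0.298664) = 6.78·13.691553 = 92.828729 m
RSL: p² = d² − 2 + 2cos(α−β) − 2d(sin α + sin β) = 47.752242; p = √p² = 6.910300; φ = atan2(cos α + cos β, d − sin α − sin β) − atan2(2, p) = -0.149940 rad; t = (α − φ) mod 2π = 1.759746 rad, q = (β − φ) mod 2π = 6.255714 rad → L = 6.78·(1.759746 + 6.910300 + 6.255714) = 6.78·14.925760 = 101.196655 m
RLR: c = (6 − d² + 2cos(α−β) + 2d(sin α − sin β))/8 = -4.874503, |c| > 1 → infeasible
LRL: c = (6 − d² + 2cos(α−β) − 2d(sin α − sin β))/8 = -9.550513, |c| > 1 → infeasible
Shortest: RSR with L = 58.596706 m ≈ 58.5967 m

58.5967 m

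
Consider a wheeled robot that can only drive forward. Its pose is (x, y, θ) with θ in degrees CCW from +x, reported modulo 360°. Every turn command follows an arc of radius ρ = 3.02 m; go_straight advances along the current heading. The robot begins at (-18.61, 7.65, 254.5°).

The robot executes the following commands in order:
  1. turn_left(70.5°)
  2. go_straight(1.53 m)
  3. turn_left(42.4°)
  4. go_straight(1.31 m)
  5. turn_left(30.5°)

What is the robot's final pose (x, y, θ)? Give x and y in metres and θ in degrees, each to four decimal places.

(-11.2923, 3.7511, 37.9000°)

set_pose: (x, y, θ) = (-18.6100, 7.6500, 254.5000°), ρ = 3.02
turn_left(70.5°): centre at ρ to the left, rotate +70.5° → (-17.4320, 4.3691, 325.0000°)
go_straight(1.53): x += 1.53·cos θ, y += 1.53·sin θ → (-16.1787, 3.4915, 325.0000°)
turn_left(42.4°): centre at ρ to the left, rotate +42.4° → (-14.0576, 2.9705, 367.4000° ≡ 7.4000°)
go_straight(1.31): x += 1.31·cos θ, y += 1.31·sin θ → (-12.7585, 3.1392, 7.4000°)
turn_left(30.5°): centre at ρ to the left, rotate +30.5° → (-11.2923, 3.7511, 37.9000°)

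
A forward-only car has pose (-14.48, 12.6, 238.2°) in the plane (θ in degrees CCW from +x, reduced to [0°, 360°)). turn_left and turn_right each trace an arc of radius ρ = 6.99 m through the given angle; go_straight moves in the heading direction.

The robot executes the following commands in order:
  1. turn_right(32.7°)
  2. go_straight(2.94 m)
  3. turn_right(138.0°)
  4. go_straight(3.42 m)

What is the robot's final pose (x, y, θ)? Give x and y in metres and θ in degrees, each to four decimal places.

(-28.2235, 20.8523, 67.5000°)

set_pose: (x, y, θ) = (-14.4800, 12.6000, 238.2000°), ρ = 6.99
turn_right(32.7°): centre at ρ to the right, rotate −32.7° → (-17.4115, 9.9743, 205.5000°)
go_straight(2.94): x += 2.94·cos θ, y += 2.94·sin θ → (-20.0651, 8.7086, 205.5000°)
turn_right(138.0°): centre at ρ to the right, rotate −138.0° → (-29.5323, 17.6927, 67.5000°)
go_straight(3.42): x += 3.42·cos θ, y += 3.42·sin θ → (-28.2235, 20.8523, 67.5000°)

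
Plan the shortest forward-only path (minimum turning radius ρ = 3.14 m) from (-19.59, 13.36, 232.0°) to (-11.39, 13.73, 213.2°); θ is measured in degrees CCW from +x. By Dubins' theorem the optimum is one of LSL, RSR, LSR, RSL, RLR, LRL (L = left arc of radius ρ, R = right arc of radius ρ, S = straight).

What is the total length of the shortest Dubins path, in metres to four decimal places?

26.1510 m

Let ψ = atan2(Δy, Δx) = atan2(0.37, 8.20) = 2.5835° be the start→goal bearing.
Normalize: d = |goal − start| / ρ = 8.208343/3.14 = 2.614122, α = (θ_start − ψ) mod 360° = 229.4165° = 4.004072 rad, β = (θ_goal − ψ) mod 360° = 210.6165° = 3.675951 rad.
Common terms: sin α = -0.759458, cos α = -0.650556, sin β = -0.509289, cos β = -0.860596, cos(α−β) = 0.946649, d² = 6.833634. Work in radians in the unit-radius frame; every candidate has L = ρ·(t + p + q).
LSL: p² = 2 + d² − 2cos(α−β) + 2d(sin α − sin β) = 5.632388; p = √p² = 2.373265; φ = atan2(cos β − cos α, d + sin α − sin β) = -0.088618 rad; t = (φ − α) mod 2π = 2.190494 rad, q = (β − φ) mod 2π = 3.764569 rad → L = 3.14·(2.190494 + 2.373265 + 3.764569) = 3.14·8.328329 = 26.150952 m
RSR: p² = 2 + d² − 2cos(α−β) + 2d(sin β − sin α) = 8.248283; p = √p² = 2.871982; φ = atan2(cos α − cos β, d − sin α + sin β) = 0.073199 rad; t = (α − φ) mod 2π = 3.930873 rad, q = (φ − β) mod 2π = 2.680434 rad → L = 3.14·(3.930873 + 2.871982 + 2.680434) = 3.14·9.483290 = 29.777530 m
LSR: p² = d² − 2 + 2cos(α−β) + 2d(sin α + sin β) = 0.093615; p = √p² = 0.305965; φ = atan2(−cos α − cos β, d + sin α + sin β) − atan2(−2, p) = 2.262358 rad; t = (φ − α) mod 2π = 4.541471 rad, q = (φ − β) mod 2π = 4.869593 rad → L = 3.14·(4.541471 + 0.305965 + 4.869593) = 3.14·9.717029 = 30.511471 m
RSL: p² = d² − 2 + 2cos(α−β) − 2d(sin α + sin β) = 13.360251; p = √p² = 3.655168; φ = atan2(cos α + cos β, d − sin α − sin β) − atan2(2, p) = -0.871816 rad; t = (α − φ) mod 2π = 4.875889 rad, q = (β − φ) mod 2π = 4.547767 rad → L = 3.14·(4.875889 + 3.655168 + 4.547767) = 3.14·13.078823 = 41.067505 m
RLR: c = (6 − d² + 2cos(α−β) + 2d(sin α − sin β))/8 = -0.031035; p = 2π − arccos c = 4.681349 rad; φ = atan2(cos α − cos β, d − sin α + sin β) = 0.073199 rad; t = (α − φ + p/2) mod 2π = 6.271547 rad, q = (α − β − t + p) mod 2π = 5.021108 rad → L = 3.14·(6.271547 + 4.681349 + 5.021108) = 3.14·15.974004 = 50.158374 m
LRL: c = (6 − d² + 2cos(α−β) − 2d(sin α − sin β))/8 = 0.295951; p = 2π − arccos c = 5.012840 rad; φ = atan2(cos β − cos α, d + sin α − sin β) = -0.088618 rad; t = (φ − α + p/2) mod 2π = 4.696915 rad, q = (β − α − t + p) mod 2π = 6.270989 rad → L = 3.14·(4.696915 + 5.012840 + 6.270989) = 3.14·15.980744 = 50.179537 m
Shortest: LSL with L = 26.150952 m ≈ 26.1510 m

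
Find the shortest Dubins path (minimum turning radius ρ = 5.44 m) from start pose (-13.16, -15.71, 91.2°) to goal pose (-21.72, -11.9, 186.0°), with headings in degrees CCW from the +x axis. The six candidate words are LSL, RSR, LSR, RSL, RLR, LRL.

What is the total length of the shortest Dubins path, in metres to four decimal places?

39.5588 m

Let ψ = atan2(Δy, Δx) = atan2(3.81, -8.56) = 156.0065° be the start→goal bearing.
Normalize: d = |goal − start| / ρ = 9.369616/5.44 = 1.722356, α = (θ_start − ψ) mod 360° = 295.1935° = 5.152099 rad, β = (θ_goal − ψ) mod 360° = 29.9935° = 0.523486 rad.
Common terms: sin α = -0.904875, cos α = 0.425677, sin β = 0.499902, cos β = 0.866082, cos(α−β) = -0.083678, d² = 2.966510. Work in radians in the unit-radius frame; every candidate has L = ρ·(t + p + q).
LSL: p² = 2 + d² − 2cos(α−β) + 2d(sin α − sin β) = 0.294812; p = √p² = 0.542966; φ = atan2(cos β − cos α, d + sin α − sin β) = 0.946045 rad; t = (φ − α) mod 2π = 2.077131 rad, q = (β − φ) mod 2π = 5.860626 rad → L = 5.44·(2.077131 + 0.542966 + 5.860626) = 5.44·8.480724 = 46.135137 m
RSR: p² = 2 + d² − 2cos(α−β) + 2d(sin β − sin α) = 9.972918; p = √p² = 3.157993; φ = atan2(cos α − cos β, d − sin α + sin β) = -0.139913 rad; t = (α − φ) mod 2π = 5.292012 rad, q = (φ − β) mod 2π = 5.619786 rad → L = 5.44·(5.292012 + 3.157993 + 5.619786) = 5.44·14.069791 = 76.539664 m
LSR: p² = d² − 2 + 2cos(α−β) + 2d(sin α + sin β) = -0.595861 < 0 → infeasible
RSL: p² = d² − 2 + 2cos(α−β) − 2d(sin α + sin β) = 2.194169; p = √p² = 1.481273; φ = atan2(cos α + cos β, d − sin α − sin β) − atan2(2, p) = -0.387603 rad; t = (α − φ) mod 2π = 5.539702 rad, q = (β − φ) mod 2π = 0.911089 rad → L = 5.44·(5.539702 + 1.481273 + 0.911089) = 5.44·7.932063 = 43.150423 m
RLR: c = (6 − d² + 2cos(α−β) + 2d(sin α − sin β))/8 = -0.246615; p = 2π − arccos c = 4.463203 rad; φ = atan2(cos α − cos β, d − sin α + sin β) = -0.139913 rad; t = (α − φ + p/2) mod 2π = 1.240429 rad, q = (α − β − t + p) mod 2π = 1.568203 rad → L = 5.44·(1.240429 + 4.463203 + 1.568203) = 5.44·7.271835 = 39.558780 m
LRL: c = (6 − d² + 2cos(α−β) − 2d(sin α − sin β))/8 = 0.963148; p = 2π − arccos c = 6.010861 rad; φ = atan2(cos β − cos α, d + sin α − sin β) = 0.946045 rad; t = (φ − α + p/2) mod 2π = 5.082562 rad, q = (β − α − t + p) mod 2π = 2.582871 rad → L = 5.44·(5.082562 + 6.010861 + 2.582871) = 5.44·13.676295 = 74.399045 m
Shortest: RLR with L = 39.558780 m ≈ 39.5588 m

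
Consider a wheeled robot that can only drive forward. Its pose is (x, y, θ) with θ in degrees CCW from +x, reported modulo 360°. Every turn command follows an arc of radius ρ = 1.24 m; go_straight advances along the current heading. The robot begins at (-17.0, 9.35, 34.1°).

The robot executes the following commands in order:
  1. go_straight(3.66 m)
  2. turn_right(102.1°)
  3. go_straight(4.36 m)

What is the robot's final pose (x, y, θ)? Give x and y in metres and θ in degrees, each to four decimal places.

set_pose: (x, y, θ) = (-17.0000, 9.3500, 34.1000°), ρ = 1.24
go_straight(3.66): x += 3.66·cos θ, y += 3.66·sin θ → (-13.9693, 11.4019, 34.1000°)
turn_right(102.1°): centre at ρ to the right, rotate −102.1° → (-12.1244, 10.8397, -68.0000° ≡ 292.0000°)
go_straight(4.36): x += 4.36·cos θ, y += 4.36·sin θ → (-10.4911, 6.7971, 292.0000°)

(-10.4911, 6.7971, 292.0000°)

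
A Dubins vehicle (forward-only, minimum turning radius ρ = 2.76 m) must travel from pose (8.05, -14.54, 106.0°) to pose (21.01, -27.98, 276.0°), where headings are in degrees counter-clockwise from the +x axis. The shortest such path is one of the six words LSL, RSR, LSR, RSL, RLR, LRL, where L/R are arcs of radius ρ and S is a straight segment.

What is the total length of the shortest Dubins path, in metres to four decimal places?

25.4964 m

Let ψ = atan2(Δy, Δx) = atan2(-13.44, 12.96) = -46.0416° be the start→goal bearing.
Normalize: d = |goal − start| / ρ = 18.670704/2.76 = 6.764748, α = (θ_start − ψ) mod 360° = 152.0416° = 2.653627 rad, β = (θ_goal − ψ) mod 360° = 322.0416° = 5.620687 rad.
Common terms: sin α = 0.468830, cos α = -0.883288, sin β = -0.615089, cos β = 0.788458, cos(α−β) = -0.984808, d² = 45.761815. Work in radians in the unit-radius frame; every candidate has L = ρ·(t + p + q).
LSL: p² = 2 + d² − 2cos(α−β) + 2d(sin α − sin β) = 64.396305; p = √p² = 8.024731; φ = atan2(cos β − cos α, d + sin α − sin β) = 0.209861 rad; t = (φ − α) mod 2π = 3.839420 rad, q = (β − φ) mod 2π = 5.410825 rad → L = 2.76·(3.839420 + 8.024731 + 5.410825) = 2.76·17.274976 = 47.678933 m
RSR: p² = 2 + d² − 2cos(α−β) + 2d(sin β − sin α) = 35.066556; p = √p² = 5.921702; φ = atan2(cos α − cos β, d − sin α + sin β) = -0.286200 rad; t = (α − φ) mod 2π = 2.939827 rad, q = (φ − β) mod 2π = 0.376299 rad → L = 2.76·(2.939827 + 5.921702 + 0.376299) = 2.76·9.237828 = 25.496404 m
LSR: p² = d² − 2 + 2cos(α−β) + 2d(sin α + sin β) = 39.813391; p = √p² = 6.309785; φ = atan2(−cos α − cos β, d + sin α + sin β) − atan2(−2, p) = 0.321277 rad; t = (φ − α) mod 2π = 3.950836 rad, q = (φ − β) mod 2π = 0.983776 rad → L = 2.76·(3.950836 + 6.309785 + 0.983776) = 2.76·11.244397 = 31.034535 m
RSL: p² = d² − 2 + 2cos(α−β) − 2d(sin α + sin β) = 43.771008; p = √p² = 6.615966; φ = atan2(cos α + cos β, d − sin α − sin β) − atan2(2, p) = -0.307285 rad; t = (α − φ) mod 2π = 2.960912 rad, q = (β − φ) mod 2π = 5.927972 rad → L = 2.76·(2.960912 + 6.615966 + 5.927972) = 2.76·15.504851 = 42.793388 m
RLR: c = (6 − d² + 2cos(α−β) + 2d(sin α − sin β))/8 = -3.383319, |c| > 1 → infeasible
LRL: c = (6 − d² + 2cos(α−β) − 2d(sin α − sin β))/8 = -7.049538, |c| > 1 → infeasible
Shortest: RSR with L = 25.496404 m ≈ 25.4964 m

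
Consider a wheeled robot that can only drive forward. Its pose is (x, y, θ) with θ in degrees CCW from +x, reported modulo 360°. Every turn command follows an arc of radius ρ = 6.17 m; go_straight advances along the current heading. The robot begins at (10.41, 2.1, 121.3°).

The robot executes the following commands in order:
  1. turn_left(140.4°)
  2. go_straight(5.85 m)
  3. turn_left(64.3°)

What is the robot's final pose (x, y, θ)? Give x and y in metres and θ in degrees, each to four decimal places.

set_pose: (x, y, θ) = (10.4100, 2.1000, 121.3000°), ρ = 6.17
turn_left(140.4°): centre at ρ to the left, rotate +140.4° → (-0.9674, -0.2148, 261.7000°)
go_straight(5.85): x += 5.85·cos θ, y += 5.85·sin θ → (-1.8119, -6.0035, 261.7000°)
turn_left(64.3°): centre at ρ to the left, rotate +64.3° → (0.8433, -12.0093, 326.0000°)

(0.8433, -12.0093, 326.0000°)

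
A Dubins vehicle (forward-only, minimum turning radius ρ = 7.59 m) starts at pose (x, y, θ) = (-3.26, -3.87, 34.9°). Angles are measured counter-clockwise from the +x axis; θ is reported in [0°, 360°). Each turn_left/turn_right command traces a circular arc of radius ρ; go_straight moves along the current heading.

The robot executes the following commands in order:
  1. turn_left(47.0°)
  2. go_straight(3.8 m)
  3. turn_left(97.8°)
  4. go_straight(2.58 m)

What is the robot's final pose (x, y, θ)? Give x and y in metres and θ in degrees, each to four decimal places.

set_pose: (x, y, θ) = (-3.2600, -3.8700, 34.9000°), ρ = 7.59
turn_left(47.0°): centre at ρ to the left, rotate +47.0° → (-0.0883, 1.2855, 81.9000°)
go_straight(3.8): x += 3.8·cos θ, y += 3.8·sin θ → (0.4471, 5.0476, 81.9000°)
turn_left(97.8°): centre at ρ to the left, rotate +97.8° → (-7.0274, 13.7069, 179.7000°)
go_straight(2.58): x += 2.58·cos θ, y += 2.58·sin θ → (-9.6074, 13.7204, 179.7000°)

(-9.6074, 13.7204, 179.7000°)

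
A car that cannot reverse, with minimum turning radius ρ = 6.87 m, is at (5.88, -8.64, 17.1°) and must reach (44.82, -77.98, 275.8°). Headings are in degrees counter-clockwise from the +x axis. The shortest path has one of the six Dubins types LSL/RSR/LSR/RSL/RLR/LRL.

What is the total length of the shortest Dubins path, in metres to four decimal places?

82.3837 m

Let ψ = atan2(Δy, Δx) = atan2(-69.34, 38.94) = -60.6823° be the start→goal bearing.
Normalize: d = |goal − start| / ρ = 79.525840/6.87 = 11.575814, α = (θ_start − ψ) mod 360° = 77.7823° = 1.357557 rad, β = (θ_goal − ψ) mod 360° = 336.4823° = 5.872724 rad.
Common terms: sin α = 0.977350, cos α = 0.211627, sin β = -0.399033, cos β = 0.916937, cos(α−β) = -0.195946, d² = 133.999462. Work in radians in the unit-radius frame; every candidate has L = ρ·(t + p + q).
LSL: p² = 2 + d² − 2cos(α−β) + 2d(sin α − sin β) = 168.256865; p = √p² = 12.971386; φ = atan2(cos β − cos α, d + sin α − sin β) = 0.054401 rad; t = (φ − α) mod 2π = 4.980030 rad, q = (β − φ) mod 2π = 5.818323 rad → L = 6.87·(4.980030 + 12.971386 + 5.818323) = 6.87·23.769738 = 163.298103 m
RSR: p² = 2 + d² − 2cos(α−β) + 2d(sin β − sin α) = 104.525843; p = √p² = 10.223788; φ = atan2(cos α − cos β, d − sin α + sin β) = -0.069042 rad; t = (α − φ) mod 2π = 1.426599 rad, q = (φ − β) mod 2π = 0.341420 rad → L = 6.87·(1.426599 + 10.223788 + 0.341420) = 6.87·11.991807 = 82.383712 m
LSR: p² = d² − 2 + 2cos(α−β) + 2d(sin α + sin β) = 144.996567; p = √p² = 12.041452; φ = atan2(−cos α − cos β, d + sin α + sin β) − atan2(−2, p) = 0.072002 rad; t = (φ − α) mod 2π = 4.997630 rad, q = (φ − β) mod 2π = 0.482463 rad → L = 6.87·(4.997630 + 12.041452 + 0.482463) = 6.87·17.521545 = 120.373016 m
RSL: p² = d² − 2 + 2cos(α−β) − 2d(sin α + sin β) = 118.218572; p = √p² = 10.872836; φ = atan2(cos α + cos β, d − sin α − sin β) − atan2(2, p) = -0.079649 rad; t = (α − φ) mod 2π = 1.437206 rad, q = (β − φ) mod 2π = 5.952373 rad → L = 6.87·(1.437206 + 10.872836 + 5.952373) = 6.87·18.262415 = 125.462791 m
RLR: c = (6 − d² + 2cos(α−β) + 2d(sin α − sin β))/8 = -12.065730, |c| > 1 → infeasible
LRL: c = (6 − d² + 2cos(α−β) − 2d(sin α − sin β))/8 = -20.032108, |c| > 1 → infeasible
Shortest: RSR with L = 82.383712 m ≈ 82.3837 m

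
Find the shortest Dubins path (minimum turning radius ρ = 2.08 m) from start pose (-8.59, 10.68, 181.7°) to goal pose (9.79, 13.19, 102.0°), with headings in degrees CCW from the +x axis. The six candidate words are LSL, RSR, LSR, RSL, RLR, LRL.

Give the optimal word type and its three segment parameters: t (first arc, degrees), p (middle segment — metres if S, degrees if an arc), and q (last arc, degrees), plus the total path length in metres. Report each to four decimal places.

Let ψ = atan2(Δy, Δx) = atan2(2.51, 18.38) = 7.7763° be the start→goal bearing.
Normalize: d = |goal − start| / ρ = 18.550593/2.08 = 8.918554, α = (θ_start − ψ) mod 360° = 173.9237° = 3.035541 rad, β = (θ_goal − ψ) mod 360° = 94.2237° = 1.644514 rad.
Common terms: sin α = 0.105853, cos α = -0.994382, sin β = 0.997284, cos β = -0.073651, cos(α−β) = 0.178802, d² = 79.540611. Work in radians in the unit-radius frame; every candidate has L = ρ·(t + p + q).
LSL: p² = 2 + d² − 2cos(α−β) + 2d(sin α − sin β) = 65.282448; p = √p² = 8.079755; φ = atan2(cos β − cos α, d + sin α − sin β) = 0.114203 rad; t = (φ − α) mod 2π = 3.361847 rad, q = (β − φ) mod 2π = 1.530311 rad → L = 2.08·(3.361847 + 8.079755 + 1.530311) = 2.08·12.971913 = 26.981580 m
RSR: p² = 2 + d² − 2cos(α−β) + 2d(sin β − sin α) = 97.083566; p = √p² = 9.853099; φ = atan2(cos α − cos β, d − sin α + sin β) = -0.093582 rad; t = (α − φ) mod 2π = 3.129124 rad, q = (φ − β) mod 2π = 4.545089 rad → L = 2.08·(3.129124 + 9.853099 + 4.545089) = 2.08·17.527312 = 36.456809 m
LSR: p² = d² − 2 + 2cos(α−β) + 2d(sin α + sin β) = 97.574986; p = √p² = 9.878005; φ = atan2(−cos α − cos β, d + sin α + sin β) − atan2(−2, p) = 0.305941 rad; t = (φ − α) mod 2π = 3.553585 rad, q = (φ − β) mod 2π = 4.944612 rad → L = 2.08·(3.553585 + 9.878005 + 4.944612) = 2.08·18.376202 = 38.222501 m
RSL: p² = d² − 2 + 2cos(α−β) − 2d(sin α + sin β) = 58.221445; p = √p² = 7.630298; φ = atan2(cos α + cos β, d − sin α − sin β) − atan2(2, p) = -0.392162 rad; t = (α − φ) mod 2π = 3.427703 rad, q = (β − φ) mod 2π = 2.036676 rad → L = 2.08·(3.427703 + 7.630298 + 2.036676) = 2.08·13.094677 = 27.236929 m
RLR: c = (6 − d² + 2cos(α−β) + 2d(sin α − sin β))/8 = -11.135446, |c| > 1 → infeasible
LRL: c = (6 − d² + 2cos(α−β) − 2d(sin α − sin β))/8 = -7.160306, |c| > 1 → infeasible
Shortest: LSL with L = 26.981580 m ≈ 26.9816 m
Convert LSL to answer units (arcs ×180/π): t = 3.361847·180/π = 192.6197°, p = ρ·p = 2.08·8.079755 = 16.8059 m, q = 1.530311·180/π = 87.6803°, L = 26.9816 m.

LSL: t = 192.6197°, p = 16.8059 m, q = 87.6803°, L = 26.9816 m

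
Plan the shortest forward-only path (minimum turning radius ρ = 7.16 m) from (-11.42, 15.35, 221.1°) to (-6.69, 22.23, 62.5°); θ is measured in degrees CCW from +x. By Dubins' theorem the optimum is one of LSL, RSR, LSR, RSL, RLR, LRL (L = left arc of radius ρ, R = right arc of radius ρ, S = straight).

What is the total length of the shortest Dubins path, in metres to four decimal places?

Let ψ = atan2(Δy, Δx) = atan2(6.88, 4.73) = 55.4915° be the start→goal bearing.
Normalize: d = |goal − start| / ρ = 8.349090/7.16 = 1.166074, α = (θ_start − ψ) mod 360° = 165.6085° = 2.890414 rad, β = (θ_goal − ψ) mod 360° = 7.0085° = 0.122322 rad.
Common terms: sin α = 0.248546, cos α = -0.968620, sin β = 0.122017, cos β = 0.992528, cos(α−β) = -0.931056, d² = 1.359729. Work in radians in the unit-radius frame; every candidate has L = ρ·(t + p + q).
LSL: p² = 2 + d² − 2cos(α−β) + 2d(sin α − sin β) = 5.516924; p = √p² = 2.348813; φ = atan2(cos β − cos α, d + sin α − sin β) = 0.988047 rad; t = (φ − α) mod 2π = 4.380818 rad, q = (β − φ) mod 2π = 5.417460 rad → L = 7.16·(4.380818 + 2.348813 + 5.417460) = 7.16·12.147092 = 86.973177 m
RSR: p² = 2 + d² − 2cos(α−β) + 2d(sin β − sin α) = 4.926756; p = √p² = 2.219630; φ = atan2(cos α − cos β, d − sin α + sin β) = -1.083383 rad; t = (α − φ) mod 2π = 3.973797 rad, q = (φ − β) mod 2π = 5.077480 rad → L = 7.16·(3.973797 + 2.219630 + 5.077480) = 7.16·11.270907 = 80.699696 m
LSR: p² = d² − 2 + 2cos(α−β) + 2d(sin α + sin β) = -1.638176 < 0 → infeasible
RSL: p² = d² − 2 + 2cos(α−β) − 2d(sin α + sin β) = -3.366590 < 0 → infeasible
RLR: c = (6 − d² + 2cos(α−β) + 2d(sin α − sin β))/8 = 0.384155; p = 2π − arccos c = 5.106682 rad; φ = atan2(cos α − cos β, d − sin α + sin β) = -1.083383 rad; t = (α − φ + p/2) mod 2π = 0.243953 rad, q = (α − β − t + p) mod 2π = 1.347636 rad → L = 7.16·(0.243953 + 5.106682 + 1.347636) = 7.16·6.698271 = 47.959618 m
LRL: c = (6 − d² + 2cos(α−β) − 2d(sin α − sin β))/8 = 0.310384; p = 2π − arccos c = 5.027986 rad; φ = atan2(cos β − cos α, d + sin α − sin β) = 0.988047 rad; t = (φ − α + p/2) mod 2π = 0.611626 rad, q = (β − α − t + p) mod 2π = 1.648268 rad → L = 7.16·(0.611626 + 5.027986 + 1.648268) = 7.16·7.287881 = 52.181226 m
Shortest: RLR with L = 47.959618 m ≈ 47.9596 m

47.9596 m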